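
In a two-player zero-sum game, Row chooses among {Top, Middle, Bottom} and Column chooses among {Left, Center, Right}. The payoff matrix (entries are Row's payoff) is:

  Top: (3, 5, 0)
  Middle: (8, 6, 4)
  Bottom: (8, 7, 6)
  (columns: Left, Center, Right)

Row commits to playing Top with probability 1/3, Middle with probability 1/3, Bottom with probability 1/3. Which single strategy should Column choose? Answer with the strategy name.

Right

If Column plays Left, Row's expected payoff is (1/3)·3 + (1/3)·8 + (1/3)·8 = 19/3.
If Column plays Center, Row's expected payoff is (1/3)·5 + (1/3)·6 + (1/3)·7 = 6.
If Column plays Right, Row's expected payoff is (1/3)·0 + (1/3)·4 + (1/3)·6 = 10/3.
Column minimizes Row's payoff; the smallest is 10/3, so the best response is Right.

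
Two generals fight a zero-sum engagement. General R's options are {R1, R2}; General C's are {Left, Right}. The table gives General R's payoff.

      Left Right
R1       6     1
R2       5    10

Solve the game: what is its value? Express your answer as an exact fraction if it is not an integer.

Row minima: R1 → 1, R2 → 5; maximin = 5.
Column maxima: Left → 6, Right → 10; minimax = 6.
5 ≠ 6, so there is no saddle point; optimal play is mixed.
Let General R play R1 with probability p. Expected payoff against Left: 6p + 5(1−p) = p + 5; against Right: 1p + 10(1−p) = −9p + 10.
Setting these equal: p + 5 = −9p + 10 ⇒ 10p = 5 ⇒ p = 1/2, and the value is (1)·(1/2) + 5 = 11/2.
For General C: with q = P(Left), equating R1's and R2's payoffs gives 5q + 1 = −5q + 10 ⇒ q = 9/10.

11/2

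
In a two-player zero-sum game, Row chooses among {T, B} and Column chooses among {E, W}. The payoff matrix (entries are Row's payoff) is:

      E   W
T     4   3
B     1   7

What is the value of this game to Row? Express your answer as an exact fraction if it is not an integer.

Row minima: T → 3, B → 1; maximin = 3.
Column maxima: E → 4, W → 7; minimax = 4.
3 ≠ 4, so there is no saddle point; optimal play is mixed.
Let Row play T with probability p. Expected payoff against E: 4p + 1(1−p) = 3p + 1; against W: 3p + 7(1−p) = −4p + 7.
Setting these equal: 3p + 1 = −4p + 7 ⇒ 7p = 6 ⇒ p = 6/7, and the value is (3)·(6/7) + 1 = 25/7.
For Column: with q = P(E), equating T's and B's payoffs gives q + 3 = −6q + 7 ⇒ q = 4/7.

25/7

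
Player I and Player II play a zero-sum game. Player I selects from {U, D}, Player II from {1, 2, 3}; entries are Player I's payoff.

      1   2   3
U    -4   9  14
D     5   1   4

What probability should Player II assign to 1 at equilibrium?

8/17

Row minima: U → -4, D → 1; maximin = 1.
Column maxima: 1 → 5, 2 → 9, 3 → 14; minimax = 5.
1 ≠ 5, so there is no saddle point; optimal play is mixed.
3 is strictly dominated by 2 (it gives Player I strictly more in every row), so Player II never plays it.
On the remaining 2×2 (U, D vs 1, 2):
Let Player I play U with probability p. Expected payoff against 1: (-4)p + 5(1−p) = −9p + 5; against 2: 9p + 1(1−p) = 8p + 1.
Setting these equal: −9p + 5 = 8p + 1 ⇒ −17p = -4 ⇒ p = 4/17, and the value is (-9)·(4/17) + 5 = 49/17.
For Player II: with q = P(1), equating U's and D's payoffs gives −13q + 9 = 4q + 1 ⇒ q = 8/17.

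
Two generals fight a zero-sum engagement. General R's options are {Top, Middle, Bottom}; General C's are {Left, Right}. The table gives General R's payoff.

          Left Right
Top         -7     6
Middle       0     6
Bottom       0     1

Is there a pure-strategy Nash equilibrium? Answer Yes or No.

Yes

Row minima: Top → -7, Middle → 0, Bottom → 0; maximin = 0.
Column maxima: Left → 0, Right → 6; minimax = 0.
maximin = minimax = 0, so a saddle point exists.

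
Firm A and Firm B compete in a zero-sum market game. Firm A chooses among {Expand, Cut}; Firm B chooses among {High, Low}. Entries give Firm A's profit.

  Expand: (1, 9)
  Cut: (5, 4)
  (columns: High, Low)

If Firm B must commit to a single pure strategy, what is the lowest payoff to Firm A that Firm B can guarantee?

Column maxima: High → 5, Low → 9.
The smallest of these is 5.

5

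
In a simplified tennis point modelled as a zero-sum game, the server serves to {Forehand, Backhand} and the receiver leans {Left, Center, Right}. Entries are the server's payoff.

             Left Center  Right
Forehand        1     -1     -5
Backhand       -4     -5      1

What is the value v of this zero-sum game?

-13/5

Row minima: Forehand → -5, Backhand → -5; maximin = -5.
Column maxima: Left → 1, Center → -1, Right → 1; minimax = -1.
-5 ≠ -1, so there is no saddle point; optimal play is mixed.
Left is strictly dominated by Center (it gives the server strictly more in every row), so the receiver never plays it.
On the remaining 2×2 (Forehand, Backhand vs Center, Right):
Let the server play Forehand with probability p. Expected payoff against Center: (-1)p + (-5)(1−p) = 4p − 5; against Right: (-5)p + 1(1−p) = −6p + 1.
Setting these equal: 4p − 5 = −6p + 1 ⇒ 10p = 6 ⇒ p = 3/5, and the value is (4)·(3/5) − 5 = -13/5.
For the receiver: with q = P(Center), equating Forehand's and Backhand's payoffs gives 4q − 5 = −6q + 1 ⇒ q = 3/5.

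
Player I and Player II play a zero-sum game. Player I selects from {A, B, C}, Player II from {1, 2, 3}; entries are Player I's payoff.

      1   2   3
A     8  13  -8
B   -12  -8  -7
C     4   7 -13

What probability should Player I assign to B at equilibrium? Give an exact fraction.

Row minima: A → -8, B → -12, C → -13; maximin = -8.
Column maxima: 1 → 8, 2 → 13, 3 → -7; minimax = -7.
-8 ≠ -7, so there is no saddle point; optimal play is mixed.
C is strictly dominated by A, so Player I never plays it.
2 is strictly dominated by 1 (it gives Player I strictly more in every row), so Player II never plays it.
On the remaining 2×2 (A, B vs 1, 3):
Let Player I play A with probability p. Expected payoff against 1: 8p + (-12)(1−p) = 20p − 12; against 3: (-8)p + (-7)(1−p) = −p − 7.
Setting these equal: 20p − 12 = −p − 7 ⇒ 21p = 5 ⇒ p = 5/21, and the value is (20)·(5/21) − 12 = -152/21.
For Player II: with q = P(1), equating A's and B's payoffs gives 16q − 8 = −5q − 7 ⇒ q = 1/21.

16/21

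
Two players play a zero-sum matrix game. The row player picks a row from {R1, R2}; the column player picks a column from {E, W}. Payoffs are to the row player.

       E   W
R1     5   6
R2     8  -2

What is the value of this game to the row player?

58/11

Row minima: R1 → 5, R2 → -2; maximin = 5.
Column maxima: E → 8, W → 6; minimax = 6.
5 ≠ 6, so there is no saddle point; optimal play is mixed.
Let the row player play R1 with probability p. Expected payoff against E: 5p + 8(1−p) = −3p + 8; against W: 6p + (-2)(1−p) = 8p − 2.
Setting these equal: −3p + 8 = 8p − 2 ⇒ −11p = -10 ⇒ p = 10/11, and the value is (-3)·(10/11) + 8 = 58/11.
For the column player: with q = P(E), equating R1's and R2's payoffs gives −q + 6 = 10q − 2 ⇒ q = 8/11.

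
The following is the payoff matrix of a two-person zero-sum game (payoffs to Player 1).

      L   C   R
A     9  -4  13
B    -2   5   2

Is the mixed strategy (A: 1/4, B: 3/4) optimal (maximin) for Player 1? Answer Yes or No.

No

Against L this mix gives (1/4)·9 + (3/4)·(-2) = 3/4.
Against C this mix gives (1/4)·(-4) + (3/4)·5 = 11/4.
Against R this mix gives (1/4)·13 + (3/4)·2 = 19/4.
Player 2 will play L, holding Player 1 to 3/4. Shifting weight toward the row that does better against L would raise this floor (the equalizing mix achieves 37/20 against both L and C), so the proposed strategy is not optimal.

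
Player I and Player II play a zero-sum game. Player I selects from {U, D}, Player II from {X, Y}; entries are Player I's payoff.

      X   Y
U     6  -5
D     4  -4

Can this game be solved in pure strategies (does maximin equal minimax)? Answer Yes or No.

Yes

Row minima: U → -5, D → -4; maximin = -4.
Column maxima: X → 6, Y → -4; minimax = -4.
maximin = minimax = -4, so a saddle point exists.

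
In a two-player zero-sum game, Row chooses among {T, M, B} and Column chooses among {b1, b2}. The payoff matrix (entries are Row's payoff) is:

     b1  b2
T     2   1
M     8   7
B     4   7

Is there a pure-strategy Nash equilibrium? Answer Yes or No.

Yes

Row minima: T → 1, M → 7, B → 4; maximin = 7.
Column maxima: b1 → 8, b2 → 7; minimax = 7.
maximin = minimax = 7, so a saddle point exists.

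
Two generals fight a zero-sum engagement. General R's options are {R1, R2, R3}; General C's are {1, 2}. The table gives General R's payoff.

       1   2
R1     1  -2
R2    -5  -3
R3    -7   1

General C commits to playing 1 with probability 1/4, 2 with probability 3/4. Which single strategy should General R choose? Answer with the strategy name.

Expected payoff of R1: (1/4)·1 + (3/4)·(-2) = -5/4.
Expected payoff of R2: (1/4)·(-5) + (3/4)·(-3) = -7/2.
Expected payoff of R3: (1/4)·(-7) + (3/4)·1 = -1.
The largest is -1, so General R's best response is R3.

R3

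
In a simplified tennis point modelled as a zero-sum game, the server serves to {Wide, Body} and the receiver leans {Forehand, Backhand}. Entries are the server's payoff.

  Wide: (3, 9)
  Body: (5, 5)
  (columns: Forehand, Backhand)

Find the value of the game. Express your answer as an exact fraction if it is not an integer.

5

Row minima: Wide → 3, Body → 5; maximin = 5.
Column maxima: Forehand → 5, Backhand → 9; minimax = 5.
Since maximin = minimax = 5, there is a saddle point and the value is 5.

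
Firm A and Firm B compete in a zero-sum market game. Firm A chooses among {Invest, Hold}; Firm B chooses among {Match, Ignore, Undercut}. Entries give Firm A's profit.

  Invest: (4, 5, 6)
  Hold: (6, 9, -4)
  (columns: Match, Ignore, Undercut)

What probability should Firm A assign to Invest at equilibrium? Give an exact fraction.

5/6

Row minima: Invest → 4, Hold → -4; maximin = 4.
Column maxima: Match → 6, Ignore → 9, Undercut → 6; minimax = 6.
4 ≠ 6, so there is no saddle point; optimal play is mixed.
Ignore is strictly dominated by Match (it gives Firm A strictly more in every row), so Firm B never plays it.
On the remaining 2×2 (Invest, Hold vs Match, Undercut):
Let Firm A play Invest with probability p. Expected payoff against Match: 4p + 6(1−p) = −2p + 6; against Undercut: 6p + (-4)(1−p) = 10p − 4.
Setting these equal: −2p + 6 = 10p − 4 ⇒ −12p = -10 ⇒ p = 5/6, and the value is (-2)·(5/6) + 6 = 13/3.
For Firm B: with q = P(Match), equating Invest's and Hold's payoffs gives −2q + 6 = 10q − 4 ⇒ q = 5/6.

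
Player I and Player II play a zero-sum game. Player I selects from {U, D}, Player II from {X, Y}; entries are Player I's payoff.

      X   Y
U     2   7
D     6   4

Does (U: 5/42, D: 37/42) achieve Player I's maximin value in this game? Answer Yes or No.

No

Against X this mix gives (5/42)·2 + (37/42)·6 = 116/21.
Against Y this mix gives (5/42)·7 + (37/42)·4 = 61/14.
Player II will play Y, holding Player I to 61/14. Shifting weight toward the row that does better against Y would raise this floor (the equalizing mix achieves 34/7 against both Y and X), so the proposed strategy is not optimal.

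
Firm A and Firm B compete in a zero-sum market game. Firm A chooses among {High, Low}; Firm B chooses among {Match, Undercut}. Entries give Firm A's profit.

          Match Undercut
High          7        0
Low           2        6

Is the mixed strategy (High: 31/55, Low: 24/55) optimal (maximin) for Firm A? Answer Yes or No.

Against Match this mix gives (31/55)·7 + (24/55)·2 = 53/11.
Against Undercut this mix gives (31/55)·0 + (24/55)·6 = 144/55.
Firm B will play Undercut, holding Firm A to 144/55. Shifting weight toward the row that does better against Undercut would raise this floor (the equalizing mix achieves 42/11 against both Undercut and Match), so the proposed strategy is not optimal.

No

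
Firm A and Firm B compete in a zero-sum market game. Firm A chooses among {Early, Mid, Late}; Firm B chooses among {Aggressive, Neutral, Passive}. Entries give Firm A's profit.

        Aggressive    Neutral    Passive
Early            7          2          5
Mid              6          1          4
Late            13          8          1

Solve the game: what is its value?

19/5

Row minima: Early → 2, Mid → 1, Late → 1; maximin = 2.
Column maxima: Aggressive → 13, Neutral → 8, Passive → 5; minimax = 5.
2 ≠ 5, so there is no saddle point; optimal play is mixed.
Mid is strictly dominated by Early, so Firm A never plays it.
Aggressive is strictly dominated by Neutral (it gives Firm A strictly more in every row), so Firm B never plays it.
On the remaining 2×2 (Early, Late vs Neutral, Passive):
Let Firm A play Early with probability p. Expected payoff against Neutral: 2p + 8(1−p) = −6p + 8; against Passive: 5p + 1(1−p) = 4p + 1.
Setting these equal: −6p + 8 = 4p + 1 ⇒ −10p = -7 ⇒ p = 7/10, and the value is (-6)·(7/10) + 8 = 19/5.
For Firm B: with q = P(Neutral), equating Early's and Late's payoffs gives −3q + 5 = 7q + 1 ⇒ q = 2/5.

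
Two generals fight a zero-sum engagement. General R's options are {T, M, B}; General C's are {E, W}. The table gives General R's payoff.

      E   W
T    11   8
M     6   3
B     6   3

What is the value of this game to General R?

Row minima: T → 8, M → 3, B → 3; maximin = 8.
Column maxima: E → 11, W → 8; minimax = 8.
Since maximin = minimax = 8, there is a saddle point and the value is 8.

8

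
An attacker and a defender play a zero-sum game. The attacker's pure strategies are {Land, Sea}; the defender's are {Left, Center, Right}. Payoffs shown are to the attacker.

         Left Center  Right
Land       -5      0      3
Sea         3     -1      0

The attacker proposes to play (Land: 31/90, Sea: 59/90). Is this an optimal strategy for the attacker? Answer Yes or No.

No

Against Left this mix gives (31/90)·(-5) + (59/90)·3 = 11/45.
Against Center this mix gives (31/90)·0 + (59/90)·(-1) = -59/90.
Against Right this mix gives (31/90)·3 + (59/90)·0 = 31/30.
The defender will play Center, holding the attacker to -59/90. Shifting weight toward the row that does better against Center would raise this floor (the equalizing mix achieves -5/9 against both Center and Left), so the proposed strategy is not optimal.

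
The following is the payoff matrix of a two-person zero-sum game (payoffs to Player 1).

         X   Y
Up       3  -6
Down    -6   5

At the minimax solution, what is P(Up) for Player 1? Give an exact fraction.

11/20

Row minima: Up → -6, Down → -6; maximin = -6.
Column maxima: X → 3, Y → 5; minimax = 3.
-6 ≠ 3, so there is no saddle point; optimal play is mixed.
Let Player 1 play Up with probability p. Expected payoff against X: 3p + (-6)(1−p) = 9p − 6; against Y: (-6)p + 5(1−p) = −11p + 5.
Setting these equal: 9p − 6 = −11p + 5 ⇒ 20p = 11 ⇒ p = 11/20, and the value is (9)·(11/20) − 6 = -21/20.
For Player 2: with q = P(X), equating Up's and Down's payoffs gives 9q − 6 = −11q + 5 ⇒ q = 11/20.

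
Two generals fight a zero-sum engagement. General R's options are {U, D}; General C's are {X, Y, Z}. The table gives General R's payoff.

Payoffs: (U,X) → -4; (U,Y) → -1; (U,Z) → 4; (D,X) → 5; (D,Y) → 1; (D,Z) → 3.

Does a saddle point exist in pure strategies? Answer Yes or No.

Row minima: U → -4, D → 1; maximin = 1.
Column maxima: X → 5, Y → 1, Z → 4; minimax = 1.
maximin = minimax = 1, so a saddle point exists.

Yes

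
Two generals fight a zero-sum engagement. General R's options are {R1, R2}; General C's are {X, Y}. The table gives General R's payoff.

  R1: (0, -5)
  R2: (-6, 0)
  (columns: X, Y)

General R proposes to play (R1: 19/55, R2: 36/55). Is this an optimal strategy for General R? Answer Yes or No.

No

Against X this mix gives (19/55)·0 + (36/55)·(-6) = -216/55.
Against Y this mix gives (19/55)·(-5) + (36/55)·0 = -19/11.
General C will play X, holding General R to -216/55. Shifting weight toward the row that does better against X would raise this floor (the equalizing mix achieves -30/11 against both X and Y), so the proposed strategy is not optimal.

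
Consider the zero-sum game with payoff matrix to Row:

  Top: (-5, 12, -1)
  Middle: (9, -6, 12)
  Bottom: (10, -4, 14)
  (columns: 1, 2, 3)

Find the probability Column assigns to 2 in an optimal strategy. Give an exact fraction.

Row minima: Top → -5, Middle → -6, Bottom → -4; maximin = -4.
Column maxima: 1 → 10, 2 → 12, 3 → 14; minimax = 10.
-4 ≠ 10, so there is no saddle point; optimal play is mixed.
Middle is strictly dominated by Bottom, so Row never plays it.
3 is strictly dominated by 1 (it gives Row strictly more in every row), so Column never plays it.
On the remaining 2×2 (Top, Bottom vs 1, 2):
Let Row play Top with probability p. Expected payoff against 1: (-5)p + 10(1−p) = −15p + 10; against 2: 12p + (-4)(1−p) = 16p − 4.
Setting these equal: −15p + 10 = 16p − 4 ⇒ −31p = -14 ⇒ p = 14/31, and the value is (-15)·(14/31) + 10 = 100/31.
For Column: with q = P(1), equating Top's and Bottom's payoffs gives −17q + 12 = 14q − 4 ⇒ q = 16/31.

15/31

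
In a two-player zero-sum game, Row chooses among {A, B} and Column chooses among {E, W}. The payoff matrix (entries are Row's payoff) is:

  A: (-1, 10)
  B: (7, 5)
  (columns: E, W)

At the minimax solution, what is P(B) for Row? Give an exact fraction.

11/13

Row minima: A → -1, B → 5; maximin = 5.
Column maxima: E → 7, W → 10; minimax = 7.
5 ≠ 7, so there is no saddle point; optimal play is mixed.
Let Row play A with probability p. Expected payoff against E: (-1)p + 7(1−p) = −8p + 7; against W: 10p + 5(1−p) = 5p + 5.
Setting these equal: −8p + 7 = 5p + 5 ⇒ −13p = -2 ⇒ p = 2/13, and the value is (-8)·(2/13) + 7 = 75/13.
For Column: with q = P(E), equating A's and B's payoffs gives −11q + 10 = 2q + 5 ⇒ q = 5/13.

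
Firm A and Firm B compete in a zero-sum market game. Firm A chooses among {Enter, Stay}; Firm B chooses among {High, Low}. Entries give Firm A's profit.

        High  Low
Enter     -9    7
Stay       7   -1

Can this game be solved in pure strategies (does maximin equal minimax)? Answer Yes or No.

No

Row minima: Enter → -9, Stay → -1; maximin = -1.
Column maxima: High → 7, Low → 7; minimax = 7.
-1 ≠ 7, so no pure-strategy equilibrium exists.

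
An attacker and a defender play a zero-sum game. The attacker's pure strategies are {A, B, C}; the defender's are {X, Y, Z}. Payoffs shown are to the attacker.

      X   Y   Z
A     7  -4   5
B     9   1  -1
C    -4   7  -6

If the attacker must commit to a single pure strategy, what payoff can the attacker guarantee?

Row minima: A → -4, B → -1, C → -6.
The best of these is -1.

-1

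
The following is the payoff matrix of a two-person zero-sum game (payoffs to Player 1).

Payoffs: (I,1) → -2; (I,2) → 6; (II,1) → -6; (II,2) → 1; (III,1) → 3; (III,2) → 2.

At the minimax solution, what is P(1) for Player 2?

4/9

Row minima: I → -2, II → -6, III → 2; maximin = 2.
Column maxima: 1 → 3, 2 → 6; minimax = 3.
2 ≠ 3, so there is no saddle point; optimal play is mixed.
II is strictly dominated by I, so Player 1 never plays it.
On the remaining 2×2 (I, III vs 1, 2):
Let Player 1 play I with probability p. Expected payoff against 1: (-2)p + 3(1−p) = −5p + 3; against 2: 6p + 2(1−p) = 4p + 2.
Setting these equal: −5p + 3 = 4p + 2 ⇒ −9p = -1 ⇒ p = 1/9, and the value is (-5)·(1/9) + 3 = 22/9.
For Player 2: with q = P(1), equating I's and III's payoffs gives −8q + 6 = q + 2 ⇒ q = 4/9.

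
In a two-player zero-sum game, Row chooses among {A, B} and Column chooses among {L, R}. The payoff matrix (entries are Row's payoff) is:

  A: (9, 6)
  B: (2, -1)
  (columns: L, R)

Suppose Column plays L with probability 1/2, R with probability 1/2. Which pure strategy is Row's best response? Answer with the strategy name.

Expected payoff of A: (1/2)·9 + (1/2)·6 = 15/2.
Expected payoff of B: (1/2)·2 + (1/2)·(-1) = 1/2.
The largest is 15/2, so Row's best response is A.

A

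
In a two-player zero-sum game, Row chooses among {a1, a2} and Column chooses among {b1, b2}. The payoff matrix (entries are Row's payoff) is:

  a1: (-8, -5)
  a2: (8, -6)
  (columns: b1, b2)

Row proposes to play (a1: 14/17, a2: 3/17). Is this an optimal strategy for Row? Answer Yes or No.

Yes

Against b1 this mix gives (14/17)·(-8) + (3/17)·8 = -88/17.
Against b2 this mix gives (14/17)·(-5) + (3/17)·(-6) = -88/17.
All of Column's active replies (b1, b2) yield -88/17, and no column does worse for Row. The mix makes Column indifferent and guarantees -88/17, so it is optimal.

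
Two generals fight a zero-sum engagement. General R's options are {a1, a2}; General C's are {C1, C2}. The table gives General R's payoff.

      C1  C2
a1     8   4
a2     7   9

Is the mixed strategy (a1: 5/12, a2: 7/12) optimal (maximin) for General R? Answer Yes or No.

No

Against C1 this mix gives (5/12)·8 + (7/12)·7 = 89/12.
Against C2 this mix gives (5/12)·4 + (7/12)·9 = 83/12.
General C will play C2, holding General R to 83/12. Shifting weight toward the row that does better against C2 would raise this floor (the equalizing mix achieves 22/3 against both C2 and C1), so the proposed strategy is not optimal.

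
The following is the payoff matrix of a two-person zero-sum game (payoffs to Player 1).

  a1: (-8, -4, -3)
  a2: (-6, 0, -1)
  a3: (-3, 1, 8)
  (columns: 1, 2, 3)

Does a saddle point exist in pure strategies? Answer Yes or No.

Row minima: a1 → -8, a2 → -6, a3 → -3; maximin = -3.
Column maxima: 1 → -3, 2 → 1, 3 → 8; minimax = -3.
maximin = minimax = -3, so a saddle point exists.

Yes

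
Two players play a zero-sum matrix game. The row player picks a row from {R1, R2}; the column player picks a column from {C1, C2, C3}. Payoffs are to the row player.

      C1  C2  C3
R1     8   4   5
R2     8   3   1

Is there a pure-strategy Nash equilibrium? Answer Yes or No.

Row minima: R1 → 4, R2 → 1; maximin = 4.
Column maxima: C1 → 8, C2 → 4, C3 → 5; minimax = 4.
maximin = minimax = 4, so a saddle point exists.

Yes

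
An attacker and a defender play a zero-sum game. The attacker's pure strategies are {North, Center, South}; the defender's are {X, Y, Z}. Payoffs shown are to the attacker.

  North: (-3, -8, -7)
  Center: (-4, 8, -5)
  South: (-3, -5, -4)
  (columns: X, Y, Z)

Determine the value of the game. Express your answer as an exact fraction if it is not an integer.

-57/14

Row minima: North → -8, Center → -5, South → -5; maximin = -5.
Column maxima: X → -3, Y → 8, Z → -4; minimax = -4.
-5 ≠ -4, so there is no saddle point; optimal play is mixed.
X is strictly dominated by Z (it gives the attacker strictly more in every row), so the defender never plays it.
With X eliminated, North is strictly dominated by Center (Center gives the attacker strictly more in every remaining column), so the attacker never plays it.
On the remaining 2×2 (Center, South vs Y, Z):
Let the attacker play Center with probability p. Expected payoff against Y: 8p + (-5)(1−p) = 13p − 5; against Z: (-5)p + (-4)(1−p) = −p − 4.
Setting these equal: 13p − 5 = −p − 4 ⇒ 14p = 1 ⇒ p = 1/14, and the value is (13)·(1/14) − 5 = -57/14.
For the defender: with q = P(Y), equating Center's and South's payoffs gives 13q − 5 = −q − 4 ⇒ q = 1/14.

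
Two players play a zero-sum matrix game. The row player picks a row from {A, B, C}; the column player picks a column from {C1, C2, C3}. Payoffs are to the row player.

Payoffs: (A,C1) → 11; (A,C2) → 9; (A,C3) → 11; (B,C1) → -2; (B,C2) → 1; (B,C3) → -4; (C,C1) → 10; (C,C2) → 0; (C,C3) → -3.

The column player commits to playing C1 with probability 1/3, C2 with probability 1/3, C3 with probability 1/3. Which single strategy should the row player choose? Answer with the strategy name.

Expected payoff of A: (1/3)·11 + (1/3)·9 + (1/3)·11 = 31/3.
Expected payoff of B: (1/3)·(-2) + (1/3)·1 + (1/3)·(-4) = -5/3.
Expected payoff of C: (1/3)·10 + (1/3)·0 + (1/3)·(-3) = 7/3.
The largest is 31/3, so the row player's best response is A.

A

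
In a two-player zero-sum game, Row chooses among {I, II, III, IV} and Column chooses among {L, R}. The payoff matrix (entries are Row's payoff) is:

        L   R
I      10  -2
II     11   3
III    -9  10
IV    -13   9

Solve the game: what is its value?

137/27

Row minima: I → -2, II → 3, III → -9, IV → -13; maximin = 3.
Column maxima: L → 11, R → 10; minimax = 10.
3 ≠ 10, so there is no saddle point; optimal play is mixed.
I is strictly dominated by II, so Row never plays it.
IV is strictly dominated by III, so Row never plays it.
On the remaining 2×2 (II, III vs L, R):
Let Row play II with probability p. Expected payoff against L: 11p + (-9)(1−p) = 20p − 9; against R: 3p + 10(1−p) = −7p + 10.
Setting these equal: 20p − 9 = −7p + 10 ⇒ 27p = 19 ⇒ p = 19/27, and the value is (20)·(19/27) − 9 = 137/27.
For Column: with q = P(L), equating II's and III's payoffs gives 8q + 3 = −19q + 10 ⇒ q = 7/27.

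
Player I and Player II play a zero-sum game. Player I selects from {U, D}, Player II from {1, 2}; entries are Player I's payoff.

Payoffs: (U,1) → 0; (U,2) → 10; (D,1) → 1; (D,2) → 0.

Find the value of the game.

10/11

Row minima: U → 0, D → 0; maximin = 0.
Column maxima: 1 → 1, 2 → 10; minimax = 1.
0 ≠ 1, so there is no saddle point; optimal play is mixed.
Let Player I play U with probability p. Expected payoff against 1: 0p + 1(1−p) = −p + 1; against 2: 10p + 0(1−p) = 10p.
Setting these equal: −p + 1 = 10p ⇒ −11p = -1 ⇒ p = 1/11, and the value is (-1)·(1/11) + 1 = 10/11.
For Player II: with q = P(1), equating U's and D's payoffs gives −10q + 10 = q ⇒ q = 10/11.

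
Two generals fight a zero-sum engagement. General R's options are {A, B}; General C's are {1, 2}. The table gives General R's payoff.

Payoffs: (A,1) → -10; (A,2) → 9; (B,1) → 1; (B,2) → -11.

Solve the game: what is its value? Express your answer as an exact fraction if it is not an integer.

Row minima: A → -10, B → -11; maximin = -10.
Column maxima: 1 → 1, 2 → 9; minimax = 1.
-10 ≠ 1, so there is no saddle point; optimal play is mixed.
Let General R play A with probability p. Expected payoff against 1: (-10)p + 1(1−p) = −11p + 1; against 2: 9p + (-11)(1−p) = 20p − 11.
Setting these equal: −11p + 1 = 20p − 11 ⇒ −31p = -12 ⇒ p = 12/31, and the value is (-11)·(12/31) + 1 = -101/31.
For General C: with q = P(1), equating A's and B's payoffs gives −19q + 9 = 12q − 11 ⇒ q = 20/31.

-101/31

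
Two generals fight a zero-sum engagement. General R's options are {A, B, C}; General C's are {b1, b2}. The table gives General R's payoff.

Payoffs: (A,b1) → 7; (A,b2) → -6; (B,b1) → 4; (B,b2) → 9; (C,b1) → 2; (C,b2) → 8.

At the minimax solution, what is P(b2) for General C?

Row minima: A → -6, B → 4, C → 2; maximin = 4.
Column maxima: b1 → 7, b2 → 9; minimax = 7.
4 ≠ 7, so there is no saddle point; optimal play is mixed.
C is strictly dominated by B, so General R never plays it.
On the remaining 2×2 (A, B vs b1, b2):
Let General R play A with probability p. Expected payoff against b1: 7p + 4(1−p) = 3p + 4; against b2: (-6)p + 9(1−p) = −15p + 9.
Setting these equal: 3p + 4 = −15p + 9 ⇒ 18p = 5 ⇒ p = 5/18, and the value is (3)·(5/18) + 4 = 29/6.
For General C: with q = P(b1), equating A's and B's payoffs gives 13q − 6 = −5q + 9 ⇒ q = 5/6.

1/6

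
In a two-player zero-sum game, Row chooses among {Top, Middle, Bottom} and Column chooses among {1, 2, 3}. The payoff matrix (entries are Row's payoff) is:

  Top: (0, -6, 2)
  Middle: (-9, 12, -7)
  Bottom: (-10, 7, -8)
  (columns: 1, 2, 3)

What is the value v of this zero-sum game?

Row minima: Top → -6, Middle → -9, Bottom → -10; maximin = -6.
Column maxima: 1 → 0, 2 → 12, 3 → 2; minimax = 0.
-6 ≠ 0, so there is no saddle point; optimal play is mixed.
Bottom is strictly dominated by Middle, so Row never plays it.
3 is strictly dominated by 1 (it gives Row strictly more in every row), so Column never plays it.
On the remaining 2×2 (Top, Middle vs 1, 2):
Let Row play Top with probability p. Expected payoff against 1: 0p + (-9)(1−p) = 9p − 9; against 2: (-6)p + 12(1−p) = −18p + 12.
Setting these equal: 9p − 9 = −18p + 12 ⇒ 27p = 21 ⇒ p = 7/9, and the value is (9)·(7/9) − 9 = -2.
For Column: with q = P(1), equating Top's and Middle's payoffs gives 6q − 6 = −21q + 12 ⇒ q = 2/3.

-2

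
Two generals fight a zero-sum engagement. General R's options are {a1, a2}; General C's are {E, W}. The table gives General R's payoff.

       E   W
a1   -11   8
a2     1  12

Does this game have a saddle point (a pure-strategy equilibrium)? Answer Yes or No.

Yes

Row minima: a1 → -11, a2 → 1; maximin = 1.
Column maxima: E → 1, W → 12; minimax = 1.
maximin = minimax = 1, so a saddle point exists.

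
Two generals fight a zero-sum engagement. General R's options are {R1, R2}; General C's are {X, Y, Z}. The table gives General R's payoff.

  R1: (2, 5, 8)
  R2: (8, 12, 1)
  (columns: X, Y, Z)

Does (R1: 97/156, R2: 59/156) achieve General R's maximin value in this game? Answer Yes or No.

No

Against X this mix gives (97/156)·2 + (59/156)·8 = 111/26.
Against Y this mix gives (97/156)·5 + (59/156)·12 = 1193/156.
Against Z this mix gives (97/156)·8 + (59/156)·1 = 835/156.
General C will play X, holding General R to 111/26. Shifting weight toward the row that does better against X would raise this floor (the equalizing mix achieves 62/13 against both X and Z), so the proposed strategy is not optimal.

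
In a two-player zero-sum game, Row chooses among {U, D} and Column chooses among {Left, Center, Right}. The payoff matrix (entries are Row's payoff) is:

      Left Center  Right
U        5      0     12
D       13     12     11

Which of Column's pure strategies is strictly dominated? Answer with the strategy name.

Left

Center holds Row's payoff strictly below Left in every row: 0 < 5, 12 < 13.
So Left is strictly dominated for Column.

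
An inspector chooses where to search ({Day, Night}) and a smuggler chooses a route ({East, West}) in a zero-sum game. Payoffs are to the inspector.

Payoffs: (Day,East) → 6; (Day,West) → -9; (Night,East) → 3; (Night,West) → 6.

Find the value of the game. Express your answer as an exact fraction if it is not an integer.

Row minima: Day → -9, Night → 3; maximin = 3.
Column maxima: East → 6, West → 6; minimax = 6.
3 ≠ 6, so there is no saddle point; optimal play is mixed.
Let the inspector play Day with probability p. Expected payoff against East: 6p + 3(1−p) = 3p + 3; against West: (-9)p + 6(1−p) = −15p + 6.
Setting these equal: 3p + 3 = −15p + 6 ⇒ 18p = 3 ⇒ p = 1/6, and the value is (3)·(1/6) + 3 = 7/2.
For the smuggler: with q = P(East), equating Day's and Night's payoffs gives 15q − 9 = −3q + 6 ⇒ q = 5/6.

7/2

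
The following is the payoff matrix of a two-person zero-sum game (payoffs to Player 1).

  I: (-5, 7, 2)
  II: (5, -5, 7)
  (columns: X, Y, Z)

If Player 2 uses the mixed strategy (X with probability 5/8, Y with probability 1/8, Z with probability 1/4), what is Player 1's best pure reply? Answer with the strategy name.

Expected payoff of I: (5/8)·(-5) + (1/8)·7 + (1/4)·2 = -7/4.
Expected payoff of II: (5/8)·5 + (1/8)·(-5) + (1/4)·7 = 17/4.
The largest is 17/4, so Player 1's best response is II.

II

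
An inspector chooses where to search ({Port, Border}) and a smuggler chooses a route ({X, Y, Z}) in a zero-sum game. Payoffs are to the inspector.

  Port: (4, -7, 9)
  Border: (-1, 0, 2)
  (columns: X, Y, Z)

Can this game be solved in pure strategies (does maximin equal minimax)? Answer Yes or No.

No

Row minima: Port → -7, Border → -1; maximin = -1.
Column maxima: X → 4, Y → 0, Z → 9; minimax = 0.
-1 ≠ 0, so no pure-strategy equilibrium exists.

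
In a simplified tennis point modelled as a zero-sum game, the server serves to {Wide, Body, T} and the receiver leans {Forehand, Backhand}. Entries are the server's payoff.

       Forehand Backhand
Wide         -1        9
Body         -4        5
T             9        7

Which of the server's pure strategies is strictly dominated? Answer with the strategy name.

Body

Wide gives a strictly higher payoff than Body against every column: -1 > -4, 9 > 5.
So Body is strictly dominated and the server never plays it.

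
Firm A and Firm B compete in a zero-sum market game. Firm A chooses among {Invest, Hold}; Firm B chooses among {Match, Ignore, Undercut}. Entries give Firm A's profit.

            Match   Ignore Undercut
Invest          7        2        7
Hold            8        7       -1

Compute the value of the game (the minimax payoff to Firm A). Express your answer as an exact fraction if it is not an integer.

Row minima: Invest → 2, Hold → -1; maximin = 2.
Column maxima: Match → 8, Ignore → 7, Undercut → 7; minimax = 7.
2 ≠ 7, so there is no saddle point; optimal play is mixed.
Match is strictly dominated by Ignore (it gives Firm A strictly more in every row), so Firm B never plays it.
On the remaining 2×2 (Invest, Hold vs Ignore, Undercut):
Let Firm A play Invest with probability p. Expected payoff against Ignore: 2p + 7(1−p) = −5p + 7; against Undercut: 7p + (-1)(1−p) = 8p − 1.
Setting these equal: −5p + 7 = 8p − 1 ⇒ −13p = -8 ⇒ p = 8/13, and the value is (-5)·(8/13) + 7 = 51/13.
For Firm B: with q = P(Ignore), equating Invest's and Hold's payoffs gives −5q + 7 = 8q − 1 ⇒ q = 8/13.

51/13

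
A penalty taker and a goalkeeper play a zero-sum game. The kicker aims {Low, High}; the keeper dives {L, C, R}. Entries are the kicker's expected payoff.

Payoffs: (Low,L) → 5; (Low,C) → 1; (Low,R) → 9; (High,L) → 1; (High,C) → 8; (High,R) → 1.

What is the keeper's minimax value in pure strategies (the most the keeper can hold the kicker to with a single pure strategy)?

5

Column maxima: L → 5, C → 8, R → 9.
The smallest of these is 5.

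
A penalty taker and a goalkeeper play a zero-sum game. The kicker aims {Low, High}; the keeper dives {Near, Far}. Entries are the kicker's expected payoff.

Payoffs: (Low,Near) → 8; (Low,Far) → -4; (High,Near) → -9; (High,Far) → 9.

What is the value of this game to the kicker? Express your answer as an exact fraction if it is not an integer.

6/5

Row minima: Low → -4, High → -9; maximin = -4.
Column maxima: Near → 8, Far → 9; minimax = 8.
-4 ≠ 8, so there is no saddle point; optimal play is mixed.
Let the kicker play Low with probability p. Expected payoff against Near: 8p + (-9)(1−p) = 17p − 9; against Far: (-4)p + 9(1−p) = −13p + 9.
Setting these equal: 17p − 9 = −13p + 9 ⇒ 30p = 18 ⇒ p = 3/5, and the value is (17)·(3/5) − 9 = 6/5.
For the keeper: with q = P(Near), equating Low's and High's payoffs gives 12q − 4 = −18q + 9 ⇒ q = 13/30.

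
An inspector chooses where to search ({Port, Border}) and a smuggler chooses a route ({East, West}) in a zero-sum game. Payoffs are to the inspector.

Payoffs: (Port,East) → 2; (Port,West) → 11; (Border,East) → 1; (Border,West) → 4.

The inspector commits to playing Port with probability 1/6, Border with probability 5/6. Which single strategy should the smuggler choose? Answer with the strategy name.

If the smuggler plays East, the inspector's expected payoff is (1/6)·2 + (5/6)·1 = 7/6.
If the smuggler plays West, the inspector's expected payoff is (1/6)·11 + (5/6)·4 = 31/6.
The smuggler minimizes the inspector's payoff; the smallest is 7/6, so the best response is East.

East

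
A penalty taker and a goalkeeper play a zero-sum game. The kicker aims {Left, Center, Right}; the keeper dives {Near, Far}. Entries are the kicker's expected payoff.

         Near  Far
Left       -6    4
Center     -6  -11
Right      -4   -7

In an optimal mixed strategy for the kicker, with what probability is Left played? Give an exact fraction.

Row minima: Left → -6, Center → -11, Right → -7; maximin = -6.
Column maxima: Near → -4, Far → 4; minimax = -4.
-6 ≠ -4, so there is no saddle point; optimal play is mixed.
Center is strictly dominated by Right, so the kicker never plays it.
On the remaining 2×2 (Left, Right vs Near, Far):
Let the kicker play Left with probability p. Expected payoff against Near: (-6)p + (-4)(1−p) = −2p − 4; against Far: 4p + (-7)(1−p) = 11p − 7.
Setting these equal: −2p − 4 = 11p − 7 ⇒ −13p = -3 ⇒ p = 3/13, and the value is (-2)·(3/13) − 4 = -58/13.
For the keeper: with q = P(Near), equating Left's and Right's payoffs gives −10q + 4 = 3q − 7 ⇒ q = 11/13.

3/13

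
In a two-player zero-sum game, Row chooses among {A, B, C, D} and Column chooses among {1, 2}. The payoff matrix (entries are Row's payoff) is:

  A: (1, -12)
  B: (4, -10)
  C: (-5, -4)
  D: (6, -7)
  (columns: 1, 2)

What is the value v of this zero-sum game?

Row minima: A → -12, B → -10, C → -5, D → -7; maximin = -5.
Column maxima: 1 → 6, 2 → -4; minimax = -4.
-5 ≠ -4, so there is no saddle point; optimal play is mixed.
A is strictly dominated by B, so Row never plays it.
B is strictly dominated by D, so Row never plays it.
On the remaining 2×2 (C, D vs 1, 2):
Let Row play C with probability p. Expected payoff against 1: (-5)p + 6(1−p) = −11p + 6; against 2: (-4)p + (-7)(1−p) = 3p − 7.
Setting these equal: −11p + 6 = 3p − 7 ⇒ −14p = -13 ⇒ p = 13/14, and the value is (-11)·(13/14) + 6 = -59/14.
For Column: with q = P(1), equating C's and D's payoffs gives −q − 4 = 13q − 7 ⇒ q = 3/14.

-59/14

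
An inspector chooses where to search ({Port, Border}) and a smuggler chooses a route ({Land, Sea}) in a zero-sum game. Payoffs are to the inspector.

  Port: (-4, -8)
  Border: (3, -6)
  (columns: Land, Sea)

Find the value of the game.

-6

Row minima: Port → -8, Border → -6; maximin = -6.
Column maxima: Land → 3, Sea → -6; minimax = -6.
Since maximin = minimax = -6, there is a saddle point and the value is -6.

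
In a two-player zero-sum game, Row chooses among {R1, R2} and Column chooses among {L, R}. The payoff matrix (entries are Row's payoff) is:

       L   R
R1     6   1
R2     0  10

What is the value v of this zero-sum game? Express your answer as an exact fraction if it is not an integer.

Row minima: R1 → 1, R2 → 0; maximin = 1.
Column maxima: L → 6, R → 10; minimax = 6.
1 ≠ 6, so there is no saddle point; optimal play is mixed.
Let Row play R1 with probability p. Expected payoff against L: 6p + 0(1−p) = 6p; against R: 1p + 10(1−p) = −9p + 10.
Setting these equal: 6p = −9p + 10 ⇒ 15p = 10 ⇒ p = 2/3, and the value is (6)·(2/3) = 4.
For Column: with q = P(L), equating R1's and R2's payoffs gives 5q + 1 = −10q + 10 ⇒ q = 3/5.

4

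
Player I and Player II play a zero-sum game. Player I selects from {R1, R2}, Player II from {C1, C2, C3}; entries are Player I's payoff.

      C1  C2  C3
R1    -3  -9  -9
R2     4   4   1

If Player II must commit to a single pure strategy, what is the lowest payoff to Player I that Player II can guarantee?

1

Column maxima: C1 → 4, C2 → 4, C3 → 1.
The smallest of these is 1.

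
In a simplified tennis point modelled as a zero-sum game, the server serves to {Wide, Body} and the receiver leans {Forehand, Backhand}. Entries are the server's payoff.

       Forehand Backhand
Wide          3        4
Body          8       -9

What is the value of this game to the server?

Row minima: Wide → 3, Body → -9; maximin = 3.
Column maxima: Forehand → 8, Backhand → 4; minimax = 4.
3 ≠ 4, so there is no saddle point; optimal play is mixed.
Let the server play Wide with probability p. Expected payoff against Forehand: 3p + 8(1−p) = −5p + 8; against Backhand: 4p + (-9)(1−p) = 13p − 9.
Setting these equal: −5p + 8 = 13p − 9 ⇒ −18p = -17 ⇒ p = 17/18, and the value is (-5)·(17/18) + 8 = 59/18.
For the receiver: with q = P(Forehand), equating Wide's and Body's payoffs gives −q + 4 = 17q − 9 ⇒ q = 13/18.

59/18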